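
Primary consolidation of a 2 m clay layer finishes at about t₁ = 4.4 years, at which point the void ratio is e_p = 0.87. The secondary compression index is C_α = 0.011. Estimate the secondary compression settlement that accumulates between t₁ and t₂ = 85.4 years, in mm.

S_s ≈ 15.2 mm

Secondary compression: S_s = C_α·H/(1+e_p)·log₁₀(t₂/t₁)
S_s = 0.011×2/(1+0.87)×log₁₀(85.4/4.4)
    = 0.01176 × 1.288 = 0.01515 m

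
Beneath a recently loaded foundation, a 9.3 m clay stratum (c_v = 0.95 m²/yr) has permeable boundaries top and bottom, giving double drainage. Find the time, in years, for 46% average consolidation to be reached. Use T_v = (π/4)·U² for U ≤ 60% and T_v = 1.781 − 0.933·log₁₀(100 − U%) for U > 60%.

t ≈ 3.78 years

Drainage path length: H_d = H/2 = 4.65 m (double drainage).
U ≤ 60%: T_v = (π/4)·U² = (π/4)×0.46² = 0.16619.
t = T_v·H_d²/c_v = 0.16619×4.65²/0.95 = 3.783 years.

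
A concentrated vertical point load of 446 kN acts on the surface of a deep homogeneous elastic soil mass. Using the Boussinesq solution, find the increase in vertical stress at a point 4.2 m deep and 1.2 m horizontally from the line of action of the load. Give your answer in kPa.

Δσ_z ≈ 9.92 kPa

Boussinesq vertical stress below a point load on an elastic half-space:
Δσ_z = 3P/(2πz²) · [1 + (r/z)²]^(−5/2)
r/z = 1.2/4.2 = 0.28571; [1+(r/z)²]^(−5/2) = 0.82187.
Δσ_z = 3×446/(2π×4.2²) × 0.82187 = 12.072 × 0.82187 = 9.922 kPa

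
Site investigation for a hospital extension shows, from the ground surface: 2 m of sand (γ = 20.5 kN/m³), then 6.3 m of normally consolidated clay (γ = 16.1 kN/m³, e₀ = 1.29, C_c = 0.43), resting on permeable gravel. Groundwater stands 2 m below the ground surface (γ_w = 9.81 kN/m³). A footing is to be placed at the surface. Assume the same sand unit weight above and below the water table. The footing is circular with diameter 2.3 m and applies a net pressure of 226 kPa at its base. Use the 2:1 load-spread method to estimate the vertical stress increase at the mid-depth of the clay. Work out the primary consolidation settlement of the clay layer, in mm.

S_c ≈ 156 mm

Mid-depth of clay below the ground surface: z = 2 + 6.3/2 = 5.15 m.
Total vertical stress at mid-clay: σ_v = 20.5×2 + 16.1×3.15 = 91.715 kPa.
Pore pressure: u = 9.81×(5.15 − 2) = 30.902 kPa.
Initial effective stress: σ'_0 = σ_v − u = 91.715 − 30.902 = 60.813 kPa.
Stress increase at mid-clay by the 2:1 spreading method:
Δσ ≈ qD²/(D+z)² = 226×2.3²/(2.3+5.15)² = 21.54 kPa
Final effective stress: σ'_f = σ'_0 + Δσ = 60.813 + 21.54 = 82.353 kPa.
Normally consolidated clay, so the full stress increment lies on the virgin compression line:
S_c = C_c·H/(1+e₀)·log₁₀(σ'_f/σ'_0) = 0.43×6.3/(1+1.29)×log₁₀(82.353/60.813)
    = 1.183 × 0.13168 = 0.1558 m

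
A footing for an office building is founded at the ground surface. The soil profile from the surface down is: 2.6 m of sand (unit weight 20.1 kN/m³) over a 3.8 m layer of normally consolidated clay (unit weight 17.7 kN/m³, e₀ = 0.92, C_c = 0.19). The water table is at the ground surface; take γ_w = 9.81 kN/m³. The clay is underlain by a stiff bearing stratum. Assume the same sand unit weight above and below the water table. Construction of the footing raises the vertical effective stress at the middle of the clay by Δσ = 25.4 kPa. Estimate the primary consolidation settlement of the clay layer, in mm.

S_c ≈ 77.6 mm

Mid-depth of clay below the ground surface: z = 2.6 + 3.8/2 = 4.5 m.
Total vertical stress at mid-clay: σ_v = 20.1×2.6 + 17.7×1.9 = 85.89 kPa.
Pore pressure: u = 9.81×(4.5 − 0) = 44.145 kPa.
Initial effective stress: σ'_0 = σ_v − u = 85.89 − 44.145 = 41.745 kPa.
Final effective stress: σ'_f = σ'_0 + Δσ = 41.745 + 25.4 = 67.145 kPa.
Normally consolidated clay, so the full stress increment lies on the virgin compression line:
S_c = C_c·H/(1+e₀)·log₁₀(σ'_f/σ'_0) = 0.19×3.8/(1+0.92)×log₁₀(67.145/41.745)
    = 0.37604 × 0.20641 = 0.07762 m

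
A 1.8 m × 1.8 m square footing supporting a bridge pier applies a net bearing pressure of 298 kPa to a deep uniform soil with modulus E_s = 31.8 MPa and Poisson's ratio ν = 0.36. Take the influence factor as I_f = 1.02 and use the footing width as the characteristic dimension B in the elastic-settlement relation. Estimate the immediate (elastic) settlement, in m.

Immediate (elastic) settlement: S_e = q·B·(1−ν²)/E_s · I_f.
E_s = 31.8 MPa = 31800 kPa.
S_e = 298 × 1.8 × (1 − 0.36²) / 31800 × 1.02
    = 298 × 1.8 × 0.8704 / 31800 × 1.02
    = 0.01498 m

S_e ≈ 0.015 m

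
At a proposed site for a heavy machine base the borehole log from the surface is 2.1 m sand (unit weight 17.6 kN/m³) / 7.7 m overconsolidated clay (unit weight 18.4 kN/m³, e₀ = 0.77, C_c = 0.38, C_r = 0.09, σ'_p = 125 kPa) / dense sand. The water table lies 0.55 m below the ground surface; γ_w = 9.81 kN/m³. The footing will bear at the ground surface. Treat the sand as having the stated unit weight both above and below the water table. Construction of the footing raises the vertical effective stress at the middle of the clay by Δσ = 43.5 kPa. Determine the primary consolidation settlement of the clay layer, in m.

S_c ≈ 0.0993 m

Mid-depth of clay below the ground surface: z = 2.1 + 7.7/2 = 5.95 m.
Total vertical stress at mid-clay: σ_v = 17.6×2.1 + 18.4×3.85 = 107.8 kPa.
Pore pressure: u = 9.81×(5.95 − 0.55) = 52.974 kPa.
Initial effective stress: σ'_0 = σ_v − u = 107.8 − 52.974 = 54.826 kPa.
Final effective stress: σ'_f = 54.826 + 43.5 = 98.326 kPa.
σ'_f = 98.326 ≤ σ'_p = 125 kPa, so the clay remains overconsolidated and only the recompression index applies:
S_c = C_r·H/(1+e₀)·log₁₀(σ'_f/σ'_0) = 0.09×7.7/1.77×log₁₀(98.326/54.826)
    = 0.39153 × 0.25368 = 0.09932 m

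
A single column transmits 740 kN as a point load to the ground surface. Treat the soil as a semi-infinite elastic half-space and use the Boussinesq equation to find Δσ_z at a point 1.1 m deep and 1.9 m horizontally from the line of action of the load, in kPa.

Boussinesq vertical stress below a point load on an elastic half-space:
Δσ_z = 3P/(2πz²) · [1 + (r/z)²]^(−5/2)
r/z = 1.9/1.1 = 1.7273; [1+(r/z)²]^(−5/2) = 0.031575.
Δσ_z = 3×740/(2π×1.1²) × 0.031575 = 292 × 0.031575 = 9.22 kPa

Δσ_z ≈ 9.22 kPa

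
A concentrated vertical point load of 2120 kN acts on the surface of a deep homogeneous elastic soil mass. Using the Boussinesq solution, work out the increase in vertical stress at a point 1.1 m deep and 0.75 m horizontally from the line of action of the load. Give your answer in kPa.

Δσ_z ≈ 322 kPa

Boussinesq vertical stress below a point load on an elastic half-space:
Δσ_z = 3P/(2πz²) · [1 + (r/z)²]^(−5/2)
r/z = 0.75/1.1 = 0.68182; [1+(r/z)²]^(−5/2) = 0.38503.
Δσ_z = 3×2120/(2π×1.1²) × 0.38503 = 836.55 × 0.38503 = 322.1 kPa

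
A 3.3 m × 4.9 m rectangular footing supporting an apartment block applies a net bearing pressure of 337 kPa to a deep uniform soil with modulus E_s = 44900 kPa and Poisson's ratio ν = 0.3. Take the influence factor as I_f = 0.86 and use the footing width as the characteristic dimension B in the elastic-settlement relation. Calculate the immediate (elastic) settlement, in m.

S_e ≈ 0.0194 m

Immediate (elastic) settlement: S_e = q·B·(1−ν²)/E_s · I_f.
S_e = 337 × 3.3 × (1 − 0.3²) / 44900 × 0.86
    = 337 × 3.3 × 0.91 / 44900 × 0.86
    = 0.01938 m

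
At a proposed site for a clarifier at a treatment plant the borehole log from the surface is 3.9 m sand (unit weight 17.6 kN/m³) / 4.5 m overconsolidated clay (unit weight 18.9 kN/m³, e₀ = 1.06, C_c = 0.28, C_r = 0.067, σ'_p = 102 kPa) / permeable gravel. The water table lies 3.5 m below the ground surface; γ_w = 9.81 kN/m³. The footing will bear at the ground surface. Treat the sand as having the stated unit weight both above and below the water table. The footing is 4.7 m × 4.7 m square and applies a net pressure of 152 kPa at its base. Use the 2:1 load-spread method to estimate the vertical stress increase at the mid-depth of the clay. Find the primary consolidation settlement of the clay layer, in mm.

Mid-depth of clay below the ground surface: z = 3.9 + 4.5/2 = 6.15 m.
Total vertical stress at mid-clay: σ_v = 17.6×3.9 + 18.9×2.25 = 111.16 kPa.
Pore pressure: u = 9.81×(6.15 − 3.5) = 25.997 kPa.
Initial effective stress: σ'_0 = σ_v − u = 111.16 − 25.997 = 85.163 kPa.
Stress increase at mid-clay by the 2:1 spreading method:
Δσ = qBL/((B+z)(L+z)) = 152×4.7×4.7/((4.7+6.15)(4.7+6.15)) = 28.522 kPa
Final effective stress: σ'_f = 85.163 + 28.522 = 113.69 kPa.
σ'_f = 113.69 > σ'_p = 102 kPa, so the stress path crosses the preconsolidation pressure — recompression up to σ'_p, then virgin compression beyond:
S_c = H/(1+e₀)·[C_r·log₁₀(σ'_p/σ'_0) + C_c·log₁₀(σ'_f/σ'_p)]
    = 4.5/2.06 × [0.067×log₁₀(102/85.163) + 0.28×log₁₀(113.69/102)]
    = 2.1845 × [0.0052494 + 0.013194] = 0.04029 m

S_c ≈ 40.3 mm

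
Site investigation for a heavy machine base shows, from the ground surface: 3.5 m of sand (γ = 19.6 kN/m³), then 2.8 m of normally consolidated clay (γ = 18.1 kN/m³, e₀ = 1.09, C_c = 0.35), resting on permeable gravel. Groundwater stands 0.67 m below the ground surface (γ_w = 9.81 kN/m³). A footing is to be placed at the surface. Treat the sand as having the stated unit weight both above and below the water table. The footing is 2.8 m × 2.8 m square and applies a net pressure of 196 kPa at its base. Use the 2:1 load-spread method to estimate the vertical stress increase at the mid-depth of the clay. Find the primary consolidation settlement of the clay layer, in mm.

Mid-depth of clay below the ground surface: z = 3.5 + 2.8/2 = 4.9 m.
Total vertical stress at mid-clay: σ_v = 19.6×3.5 + 18.1×1.4 = 93.94 kPa.
Pore pressure: u = 9.81×(4.9 − 0.67) = 41.496 kPa.
Initial effective stress: σ'_0 = σ_v − u = 93.94 − 41.496 = 52.444 kPa.
Stress increase at mid-clay by the 2:1 spreading method:
Δσ = qBL/((B+z)(L+z)) = 196×2.8×2.8/((2.8+4.9)(2.8+4.9)) = 25.917 kPa
Final effective stress: σ'_f = σ'_0 + Δσ = 52.444 + 25.917 = 78.361 kPa.
Normally consolidated clay, so the full stress increment lies on the virgin compression line:
S_c = C_c·H/(1+e₀)·log₁₀(σ'_f/σ'_0) = 0.35×2.8/(1+1.09)×log₁₀(78.361/52.444)
    = 0.4689 × 0.1744 = 0.08178 m

S_c ≈ 81.8 mm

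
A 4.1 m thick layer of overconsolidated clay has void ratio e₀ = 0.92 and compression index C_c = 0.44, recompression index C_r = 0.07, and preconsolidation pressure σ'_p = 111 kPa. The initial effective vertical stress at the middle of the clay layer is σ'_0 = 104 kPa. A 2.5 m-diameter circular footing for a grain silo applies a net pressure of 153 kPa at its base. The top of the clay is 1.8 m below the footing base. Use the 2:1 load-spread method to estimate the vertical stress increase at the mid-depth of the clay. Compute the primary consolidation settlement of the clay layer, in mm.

Mid-depth of clay below the footing base: z = 1.8 + 4.1/2 = 3.85 m.
Stress increase at mid-clay by the 2:1 spreading method:
Δσ ≈ qD²/(D+z)² = 153×2.5²/(2.5+3.85)² = 23.715 kPa
Final effective stress: σ'_f = 104 + 23.715 = 127.72 kPa.
σ'_f = 127.72 > σ'_p = 111 kPa, so the stress path crosses the preconsolidation pressure — recompression up to σ'_p, then virgin compression beyond:
S_c = H/(1+e₀)·[C_r·log₁₀(σ'_p/σ'_0) + C_c·log₁₀(σ'_f/σ'_p)]
    = 4.1/1.92 × [0.07×log₁₀(111/104) + 0.44×log₁₀(127.72/111)]
    = 2.1354 × [0.0019803 + 0.026812] = 0.06148 m

S_c ≈ 61.5 mm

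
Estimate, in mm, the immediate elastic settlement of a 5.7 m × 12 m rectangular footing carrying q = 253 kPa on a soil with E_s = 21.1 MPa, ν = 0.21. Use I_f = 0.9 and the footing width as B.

Immediate (elastic) settlement: S_e = q·B·(1−ν²)/E_s · I_f.
E_s = 21.1 MPa = 21100 kPa.
S_e = 253 × 5.7 × (1 − 0.21²) / 21100 × 0.9
    = 253 × 5.7 × 0.9559 / 21100 × 0.9
    = 0.0588 m = 58.8 mm

S_e ≈ 58.8 mm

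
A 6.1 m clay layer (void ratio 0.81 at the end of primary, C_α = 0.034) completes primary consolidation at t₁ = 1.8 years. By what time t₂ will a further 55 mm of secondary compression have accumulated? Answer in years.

S_s = C_α·H/(1+e_p)·log₁₀(t₂/t₁) ⇒ log₁₀(t₂/t₁) = S_s·(1+e_p)/(C_α·H).
log₁₀(t₂/t₁) = 0.055 × (1+0.81) / (0.034×6.1) = 0.48
t₂ = t₁ × 10^0.48 = 1.8 × 3.02 = 5.436 years

t₂ ≈ 5.44 years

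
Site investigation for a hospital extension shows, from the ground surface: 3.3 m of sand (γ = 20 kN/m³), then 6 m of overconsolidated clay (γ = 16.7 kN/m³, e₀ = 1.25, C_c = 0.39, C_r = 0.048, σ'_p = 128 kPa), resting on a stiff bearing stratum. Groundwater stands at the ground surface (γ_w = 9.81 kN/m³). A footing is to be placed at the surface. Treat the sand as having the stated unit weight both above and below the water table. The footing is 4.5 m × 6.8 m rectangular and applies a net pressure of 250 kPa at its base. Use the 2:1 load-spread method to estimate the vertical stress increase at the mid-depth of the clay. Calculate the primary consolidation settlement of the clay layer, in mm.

S_c ≈ 38.4 mm

Mid-depth of clay below the ground surface: z = 3.3 + 6/2 = 6.3 m.
Total vertical stress at mid-clay: σ_v = 20×3.3 + 16.7×3 = 116.1 kPa.
Pore pressure: u = 9.81×(6.3 − 0) = 61.803 kPa.
Initial effective stress: σ'_0 = σ_v − u = 116.1 − 61.803 = 54.297 kPa.
Stress increase at mid-clay by the 2:1 spreading method:
Δσ = qBL/((B+z)(L+z)) = 250×4.5×6.8/((4.5+6.3)(6.8+6.3)) = 54.071 kPa
Final effective stress: σ'_f = 54.297 + 54.071 = 108.37 kPa.
σ'_f = 108.37 ≤ σ'_p = 128 kPa, so the clay remains overconsolidated and only the recompression index applies:
S_c = C_r·H/(1+e₀)·log₁₀(σ'_f/σ'_0) = 0.048×6/2.25×log₁₀(108.37/54.297)
    = 0.128 × 0.30013 = 0.03842 m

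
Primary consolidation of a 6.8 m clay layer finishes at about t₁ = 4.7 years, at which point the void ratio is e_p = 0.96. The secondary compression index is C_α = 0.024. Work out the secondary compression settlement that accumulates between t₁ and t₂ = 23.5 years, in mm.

Secondary compression: S_s = C_α·H/(1+e_p)·log₁₀(t₂/t₁)
S_s = 0.024×6.8/(1+0.96)×log₁₀(23.5/4.7)
    = 0.08327 × 0.699 = 0.0582 m

S_s ≈ 58.2 mm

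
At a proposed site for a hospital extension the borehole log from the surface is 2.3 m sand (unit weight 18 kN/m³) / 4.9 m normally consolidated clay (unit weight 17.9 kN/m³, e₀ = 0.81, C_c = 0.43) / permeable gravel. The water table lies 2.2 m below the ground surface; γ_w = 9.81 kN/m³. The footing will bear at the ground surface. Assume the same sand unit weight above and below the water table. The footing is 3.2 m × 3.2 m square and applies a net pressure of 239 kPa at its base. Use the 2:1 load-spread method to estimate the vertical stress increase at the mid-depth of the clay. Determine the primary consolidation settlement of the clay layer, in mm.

Mid-depth of clay below the ground surface: z = 2.3 + 4.9/2 = 4.75 m.
Total vertical stress at mid-clay: σ_v = 18×2.3 + 17.9×2.45 = 85.255 kPa.
Pore pressure: u = 9.81×(4.75 − 2.2) = 25.015 kPa.
Initial effective stress: σ'_0 = σ_v − u = 85.255 − 25.015 = 60.24 kPa.
Stress increase at mid-clay by the 2:1 spreading method:
Δσ = qBL/((B+z)(L+z)) = 239×3.2×3.2/((3.2+4.75)(3.2+4.75)) = 38.723 kPa
Final effective stress: σ'_f = σ'_0 + Δσ = 60.24 + 38.723 = 98.963 kPa.
Normally consolidated clay, so the full stress increment lies on the virgin compression line:
S_c = C_c·H/(1+e₀)·log₁₀(σ'_f/σ'_0) = 0.43×4.9/(1+0.81)×log₁₀(98.963/60.24)
    = 1.1641 × 0.21559 = 0.251 m

S_c ≈ 251 mm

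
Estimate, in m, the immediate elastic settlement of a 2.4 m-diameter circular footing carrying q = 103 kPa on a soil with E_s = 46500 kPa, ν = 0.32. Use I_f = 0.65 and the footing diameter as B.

Immediate (elastic) settlement: S_e = q·B·(1−ν²)/E_s · I_f.
S_e = 103 × 2.4 × (1 − 0.32²) / 46500 × 0.65
    = 103 × 2.4 × 0.8976 / 46500 × 0.65
    = 0.003102 m

S_e ≈ 0.0031 m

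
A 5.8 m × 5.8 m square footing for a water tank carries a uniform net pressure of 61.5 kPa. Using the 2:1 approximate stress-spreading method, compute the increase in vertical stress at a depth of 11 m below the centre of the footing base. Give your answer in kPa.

By the 2:1 method the load spreads at 1 horizontal : 2 vertical, so at depth z the loaded area has grown by z in each plan dimension:
Δσ = qBL/((B+z)(L+z)) = 61.5×5.8×5.8/((5.8+11)(5.8+11)) = 7.3301 kPa

Δσ_z ≈ 7.33 kPa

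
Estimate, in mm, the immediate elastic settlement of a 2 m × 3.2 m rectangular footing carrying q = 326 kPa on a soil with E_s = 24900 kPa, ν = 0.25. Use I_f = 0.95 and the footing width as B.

S_e ≈ 23.3 mm

Immediate (elastic) settlement: S_e = q·B·(1−ν²)/E_s · I_f.
S_e = 326 × 2 × (1 − 0.25²) / 24900 × 0.95
    = 326 × 2 × 0.9375 / 24900 × 0.95
    = 0.02332 m = 23.32 mm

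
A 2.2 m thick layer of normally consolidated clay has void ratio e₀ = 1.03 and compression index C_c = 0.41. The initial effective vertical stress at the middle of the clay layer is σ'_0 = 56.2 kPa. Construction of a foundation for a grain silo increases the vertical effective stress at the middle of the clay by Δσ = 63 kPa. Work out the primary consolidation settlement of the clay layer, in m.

S_c ≈ 0.145 m

Final effective stress: σ'_f = σ'_0 + Δσ = 56.2 + 63 = 119.2 kPa.
Normally consolidated clay, so the full stress increment lies on the virgin compression line:
S_c = C_c·H/(1+e₀)·log₁₀(σ'_f/σ'_0) = 0.41×2.2/(1+1.03)×log₁₀(119.2/56.2)
    = 0.44433 × 0.32654 = 0.1451 m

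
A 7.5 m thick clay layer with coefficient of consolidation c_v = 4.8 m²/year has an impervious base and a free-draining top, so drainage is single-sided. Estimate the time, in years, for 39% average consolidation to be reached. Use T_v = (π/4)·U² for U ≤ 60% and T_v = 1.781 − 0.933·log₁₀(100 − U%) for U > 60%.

t ≈ 1.4 years

Drainage path length: H_d = H = 7.5 m (single drainage).
U ≤ 60%: T_v = (π/4)·U² = (π/4)×0.39² = 0.11946.
t = T_v·H_d²/c_v = 0.11946×7.5²/4.8 = 1.4 years.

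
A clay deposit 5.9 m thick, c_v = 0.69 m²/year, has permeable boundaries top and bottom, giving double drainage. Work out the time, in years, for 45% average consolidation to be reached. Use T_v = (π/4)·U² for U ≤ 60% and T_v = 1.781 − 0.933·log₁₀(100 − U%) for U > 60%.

t ≈ 2.01 years

Drainage path length: H_d = H/2 = 2.95 m (double drainage).
U ≤ 60%: T_v = (π/4)·U² = (π/4)×0.45² = 0.15904.
t = T_v·H_d²/c_v = 0.15904×2.95²/0.69 = 2.006 years.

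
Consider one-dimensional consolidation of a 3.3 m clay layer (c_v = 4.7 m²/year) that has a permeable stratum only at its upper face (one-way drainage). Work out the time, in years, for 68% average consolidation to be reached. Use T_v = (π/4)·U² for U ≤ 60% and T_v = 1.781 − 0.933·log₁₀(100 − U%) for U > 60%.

t ≈ 0.873 years

Drainage path length: H_d = H = 3.3 m (single drainage).
U > 60%: T_v = 1.781 − 0.933·log₁₀(100 − 68) = 0.3767.
t = T_v·H_d²/c_v = 0.3767×3.3²/4.7 = 0.8728 years.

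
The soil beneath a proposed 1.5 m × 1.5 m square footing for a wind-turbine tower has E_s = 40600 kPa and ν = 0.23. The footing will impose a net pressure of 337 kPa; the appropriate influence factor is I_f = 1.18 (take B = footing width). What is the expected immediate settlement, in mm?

S_e ≈ 13.9 mm

Immediate (elastic) settlement: S_e = q·B·(1−ν²)/E_s · I_f.
S_e = 337 × 1.5 × (1 − 0.23²) / 40600 × 1.18
    = 337 × 1.5 × 0.9471 / 40600 × 1.18
    = 0.01391 m = 13.91 mm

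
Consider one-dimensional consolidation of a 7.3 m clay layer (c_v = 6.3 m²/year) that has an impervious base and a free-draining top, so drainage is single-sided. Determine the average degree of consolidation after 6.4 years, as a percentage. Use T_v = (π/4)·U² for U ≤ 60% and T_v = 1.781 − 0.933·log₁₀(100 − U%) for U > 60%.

Drainage path length: H_d = H = 7.3 m (single drainage).
T_v = c_v·t/H_d² = 6.3×6.4/7.3² = 0.75661.
T_v = 0.75661 corresponds to the U > 60% branch:
U = 1 − 10^((1.781 − T_v)/0.933)/100 = 0.8747

U ≈ 87.5 %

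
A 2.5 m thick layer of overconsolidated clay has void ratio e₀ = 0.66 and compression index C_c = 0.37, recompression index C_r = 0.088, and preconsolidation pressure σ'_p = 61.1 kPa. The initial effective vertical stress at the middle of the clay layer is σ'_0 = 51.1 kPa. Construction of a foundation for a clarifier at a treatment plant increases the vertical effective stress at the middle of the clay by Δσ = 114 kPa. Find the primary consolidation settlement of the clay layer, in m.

Final effective stress: σ'_f = 51.1 + 114 = 165.1 kPa.
σ'_f = 165.1 > σ'_p = 61.1 kPa, so the stress path crosses the preconsolidation pressure — recompression up to σ'_p, then virgin compression beyond:
S_c = H/(1+e₀)·[C_r·log₁₀(σ'_p/σ'_0) + C_c·log₁₀(σ'_f/σ'_p)]
    = 2.5/1.66 × [0.088×log₁₀(61.1/51.1) + 0.37×log₁₀(165.1/61.1)]
    = 1.506 × [0.0068306 + 0.15973] = 0.2508 m

S_c ≈ 0.251 m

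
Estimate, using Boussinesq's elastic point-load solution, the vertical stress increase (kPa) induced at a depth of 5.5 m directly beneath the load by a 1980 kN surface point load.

Δσ_z ≈ 31.3 kPa

Boussinesq vertical stress below a point load on an elastic half-space:
Δσ_z = 3P/(2πz²) · [1 + (r/z)²]^(−5/2)
r/z = 0/5.5 = 0; [1+(r/z)²]^(−5/2) = 1.
Δσ_z = 3×1980/(2π×5.5²) × 1 = 31.252 × 1 = 31.25 kPa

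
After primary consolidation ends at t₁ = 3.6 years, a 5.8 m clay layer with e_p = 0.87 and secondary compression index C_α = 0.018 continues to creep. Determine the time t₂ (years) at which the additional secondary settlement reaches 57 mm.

S_s = C_α·H/(1+e_p)·log₁₀(t₂/t₁) ⇒ log₁₀(t₂/t₁) = S_s·(1+e_p)/(C_α·H).
log₁₀(t₂/t₁) = 0.057 × (1+0.87) / (0.018×5.8) = 1.021
t₂ = t₁ × 10^1.021 = 3.6 × 10.49 = 37.78 years

t₂ ≈ 37.8 years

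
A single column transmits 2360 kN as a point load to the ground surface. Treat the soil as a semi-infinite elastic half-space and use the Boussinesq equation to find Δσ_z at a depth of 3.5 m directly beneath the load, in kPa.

Boussinesq vertical stress below a point load on an elastic half-space:
Δσ_z = 3P/(2πz²) · [1 + (r/z)²]^(−5/2)
r/z = 0/3.5 = 0; [1+(r/z)²]^(−5/2) = 1.
Δσ_z = 3×2360/(2π×3.5²) × 1 = 91.985 × 1 = 91.98 kPa

Δσ_z ≈ 92 kPa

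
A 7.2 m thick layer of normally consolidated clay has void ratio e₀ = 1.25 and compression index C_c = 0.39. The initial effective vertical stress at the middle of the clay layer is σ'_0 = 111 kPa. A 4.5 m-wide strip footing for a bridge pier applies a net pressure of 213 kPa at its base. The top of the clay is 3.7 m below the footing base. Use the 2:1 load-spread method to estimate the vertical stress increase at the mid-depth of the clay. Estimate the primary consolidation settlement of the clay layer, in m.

S_c ≈ 0.298 m

Mid-depth of clay below the footing base: z = 3.7 + 7.2/2 = 7.3 m.
Stress increase at mid-clay by the 2:1 spreading method:
Δσ = qB/(B+z) = 213×4.5/(4.5+7.3) = 81.229 kPa
Final effective stress: σ'_f = σ'_0 + Δσ = 111 + 81.229 = 192.23 kPa.
Normally consolidated clay, so the full stress increment lies on the virgin compression line:
S_c = C_c·H/(1+e₀)·log₁₀(σ'_f/σ'_0) = 0.39×7.2/(1+1.25)×log₁₀(192.23/111)
    = 1.248 × 0.2385 = 0.2976 m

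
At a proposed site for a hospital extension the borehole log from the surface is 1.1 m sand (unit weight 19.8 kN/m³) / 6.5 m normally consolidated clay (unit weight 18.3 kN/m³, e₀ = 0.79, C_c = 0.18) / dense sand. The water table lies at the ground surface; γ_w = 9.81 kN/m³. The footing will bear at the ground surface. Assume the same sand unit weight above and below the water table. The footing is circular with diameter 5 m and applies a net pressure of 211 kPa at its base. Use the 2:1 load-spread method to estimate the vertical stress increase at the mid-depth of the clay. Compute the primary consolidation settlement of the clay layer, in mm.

S_c ≈ 267 mm

Mid-depth of clay below the ground surface: z = 1.1 + 6.5/2 = 4.35 m.
Total vertical stress at mid-clay: σ_v = 19.8×1.1 + 18.3×3.25 = 81.255 kPa.
Pore pressure: u = 9.81×(4.35 − 0) = 42.673 kPa.
Initial effective stress: σ'_0 = σ_v − u = 81.255 − 42.673 = 38.582 kPa.
Stress increase at mid-clay by the 2:1 spreading method:
Δσ ≈ qD²/(D+z)² = 211×5²/(5+4.35)² = 60.339 kPa
Final effective stress: σ'_f = σ'_0 + Δσ = 38.582 + 60.339 = 98.921 kPa.
Normally consolidated clay, so the full stress increment lies on the virgin compression line:
S_c = C_c·H/(1+e₀)·log₁₀(σ'_f/σ'_0) = 0.18×6.5/(1+0.79)×log₁₀(98.921/38.582)
    = 0.65363 × 0.4089 = 0.2673 m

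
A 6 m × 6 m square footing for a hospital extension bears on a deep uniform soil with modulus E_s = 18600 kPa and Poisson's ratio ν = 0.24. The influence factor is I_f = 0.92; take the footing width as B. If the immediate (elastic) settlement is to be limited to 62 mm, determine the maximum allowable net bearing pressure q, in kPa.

q ≈ 222 kPa

S_e = q·B·(1−ν²)/E_s · I_f  ⇒  q = S_e·E_s / (B·(1−ν²)·I_f).
q = 0.062 × 18600 / (6 × 0.9424 × 0.92) = 221.7 kPa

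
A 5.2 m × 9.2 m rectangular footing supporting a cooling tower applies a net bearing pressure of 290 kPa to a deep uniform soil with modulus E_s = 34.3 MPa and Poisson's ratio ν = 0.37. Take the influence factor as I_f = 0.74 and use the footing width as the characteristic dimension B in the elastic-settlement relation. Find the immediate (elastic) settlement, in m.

S_e ≈ 0.0281 m

Immediate (elastic) settlement: S_e = q·B·(1−ν²)/E_s · I_f.
E_s = 34.3 MPa = 34300 kPa.
S_e = 290 × 5.2 × (1 − 0.37²) / 34300 × 0.74
    = 290 × 5.2 × 0.8631 / 34300 × 0.74
    = 0.02808 m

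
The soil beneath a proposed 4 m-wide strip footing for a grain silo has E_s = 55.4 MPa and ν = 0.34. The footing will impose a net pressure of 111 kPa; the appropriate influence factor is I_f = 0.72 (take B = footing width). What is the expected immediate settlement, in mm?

Immediate (elastic) settlement: S_e = q·B·(1−ν²)/E_s · I_f.
E_s = 55.4 MPa = 55400 kPa.
S_e = 111 × 4 × (1 − 0.34²) / 55400 × 0.72
    = 111 × 4 × 0.8844 / 55400 × 0.72
    = 0.005103 m = 5.103 mm

S_e ≈ 5.1 mm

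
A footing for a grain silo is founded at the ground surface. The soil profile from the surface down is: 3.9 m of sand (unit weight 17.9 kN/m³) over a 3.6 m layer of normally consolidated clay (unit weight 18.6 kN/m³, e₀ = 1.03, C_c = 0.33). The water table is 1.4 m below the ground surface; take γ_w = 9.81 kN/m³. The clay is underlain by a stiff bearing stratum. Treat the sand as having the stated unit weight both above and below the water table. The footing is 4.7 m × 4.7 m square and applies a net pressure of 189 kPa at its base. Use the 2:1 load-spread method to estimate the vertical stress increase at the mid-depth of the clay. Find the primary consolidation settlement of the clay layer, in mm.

S_c ≈ 124 mm

Mid-depth of clay below the ground surface: z = 3.9 + 3.6/2 = 5.7 m.
Total vertical stress at mid-clay: σ_v = 17.9×3.9 + 18.6×1.8 = 103.29 kPa.
Pore pressure: u = 9.81×(5.7 − 1.4) = 42.183 kPa.
Initial effective stress: σ'_0 = σ_v − u = 103.29 − 42.183 = 61.107 kPa.
Stress increase at mid-clay by the 2:1 spreading method:
Δσ = qBL/((B+z)(L+z)) = 189×4.7×4.7/((4.7+5.7)(4.7+5.7)) = 38.6 kPa
Final effective stress: σ'_f = σ'_0 + Δσ = 61.107 + 38.6 = 99.707 kPa.
Normally consolidated clay, so the full stress increment lies on the virgin compression line:
S_c = C_c·H/(1+e₀)·log₁₀(σ'_f/σ'_0) = 0.33×3.6/(1+1.03)×log₁₀(99.707/61.107)
    = 0.58522 × 0.21263 = 0.1244 m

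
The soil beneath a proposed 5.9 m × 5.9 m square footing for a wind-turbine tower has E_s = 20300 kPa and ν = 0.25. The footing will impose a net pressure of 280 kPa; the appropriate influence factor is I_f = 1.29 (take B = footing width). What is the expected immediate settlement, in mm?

Immediate (elastic) settlement: S_e = q·B·(1−ν²)/E_s · I_f.
S_e = 280 × 5.9 × (1 − 0.25²) / 20300 × 1.29
    = 280 × 5.9 × 0.9375 / 20300 × 1.29
    = 0.09842 m = 98.42 mm

S_e ≈ 98.4 mm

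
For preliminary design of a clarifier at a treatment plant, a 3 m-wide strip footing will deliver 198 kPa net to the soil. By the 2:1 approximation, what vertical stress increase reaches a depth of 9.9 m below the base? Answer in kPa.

By the 2:1 method the load spreads at 1 horizontal : 2 vertical, so at depth z the loaded area has grown by z in each plan dimension:
Δσ = qB/(B+z) = 198×3/(3+9.9) = 46.047 kPa

Δσ_z ≈ 46 kPa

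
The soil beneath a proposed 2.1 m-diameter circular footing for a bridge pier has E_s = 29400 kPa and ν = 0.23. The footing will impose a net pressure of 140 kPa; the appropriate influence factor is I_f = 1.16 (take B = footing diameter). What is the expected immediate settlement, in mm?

Immediate (elastic) settlement: S_e = q·B·(1−ν²)/E_s · I_f.
S_e = 140 × 2.1 × (1 − 0.23²) / 29400 × 1.16
    = 140 × 2.1 × 0.9471 / 29400 × 1.16
    = 0.01099 m = 10.99 mm

S_e ≈ 11 mm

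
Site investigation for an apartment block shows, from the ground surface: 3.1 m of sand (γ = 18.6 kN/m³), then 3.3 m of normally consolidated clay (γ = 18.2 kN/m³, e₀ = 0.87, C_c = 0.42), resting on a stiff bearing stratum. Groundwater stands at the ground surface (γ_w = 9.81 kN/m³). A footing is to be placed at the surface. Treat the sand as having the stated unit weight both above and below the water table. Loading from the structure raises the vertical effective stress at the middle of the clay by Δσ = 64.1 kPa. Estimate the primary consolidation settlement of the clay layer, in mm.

Mid-depth of clay below the ground surface: z = 3.1 + 3.3/2 = 4.75 m.
Total vertical stress at mid-clay: σ_v = 18.6×3.1 + 18.2×1.65 = 87.69 kPa.
Pore pressure: u = 9.81×(4.75 − 0) = 46.598 kPa.
Initial effective stress: σ'_0 = σ_v − u = 87.69 − 46.598 = 41.092 kPa.
Final effective stress: σ'_f = σ'_0 + Δσ = 41.092 + 64.1 = 105.19 kPa.
Normally consolidated clay, so the full stress increment lies on the virgin compression line:
S_c = C_c·H/(1+e₀)·log₁₀(σ'_f/σ'_0) = 0.42×3.3/(1+0.87)×log₁₀(105.19/41.092)
    = 0.74118 × 0.40822 = 0.3026 m

S_c ≈ 303 mm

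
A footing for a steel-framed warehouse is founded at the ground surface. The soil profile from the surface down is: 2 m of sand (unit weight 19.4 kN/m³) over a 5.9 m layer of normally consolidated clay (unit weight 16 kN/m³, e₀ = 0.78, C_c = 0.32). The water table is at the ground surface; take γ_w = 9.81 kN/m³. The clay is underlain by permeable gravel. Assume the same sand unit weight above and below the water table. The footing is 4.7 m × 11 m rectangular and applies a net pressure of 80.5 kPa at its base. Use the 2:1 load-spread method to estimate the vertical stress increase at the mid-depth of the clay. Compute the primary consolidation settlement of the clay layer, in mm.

Mid-depth of clay below the ground surface: z = 2 + 5.9/2 = 4.95 m.
Total vertical stress at mid-clay: σ_v = 19.4×2 + 16×2.95 = 86 kPa.
Pore pressure: u = 9.81×(4.95 − 0) = 48.56 kPa.
Initial effective stress: σ'_0 = σ_v − u = 86 − 48.56 = 37.44 kPa.
Stress increase at mid-clay by the 2:1 spreading method:
Δσ = qBL/((B+z)(L+z)) = 80.5×4.7×11/((4.7+4.95)(11+4.95)) = 27.039 kPa
Final effective stress: σ'_f = σ'_0 + Δσ = 37.44 + 27.039 = 64.479 kPa.
Normally consolidated clay, so the full stress increment lies on the virgin compression line:
S_c = C_c·H/(1+e₀)·log₁₀(σ'_f/σ'_0) = 0.32×5.9/(1+0.78)×log₁₀(64.479/37.44)
    = 1.0607 × 0.23608 = 0.2504 m

S_c ≈ 250 mm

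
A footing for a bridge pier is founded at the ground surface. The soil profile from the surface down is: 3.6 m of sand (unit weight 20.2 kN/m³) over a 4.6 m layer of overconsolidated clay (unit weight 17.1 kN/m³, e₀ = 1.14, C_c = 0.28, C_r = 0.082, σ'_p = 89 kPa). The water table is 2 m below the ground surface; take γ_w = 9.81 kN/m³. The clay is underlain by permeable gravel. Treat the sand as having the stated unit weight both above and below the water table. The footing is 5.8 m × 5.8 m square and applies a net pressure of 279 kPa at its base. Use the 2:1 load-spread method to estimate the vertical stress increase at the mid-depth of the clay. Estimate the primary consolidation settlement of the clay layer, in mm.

Mid-depth of clay below the ground surface: z = 3.6 + 4.6/2 = 5.9 m.
Total vertical stress at mid-clay: σ_v = 20.2×3.6 + 17.1×2.3 = 112.05 kPa.
Pore pressure: u = 9.81×(5.9 − 2) = 38.259 kPa.
Initial effective stress: σ'_0 = σ_v − u = 112.05 − 38.259 = 73.791 kPa.
Stress increase at mid-clay by the 2:1 spreading method:
Δσ = qBL/((B+z)(L+z)) = 279×5.8×5.8/((5.8+5.9)(5.8+5.9)) = 68.563 kPa
Final effective stress: σ'_f = 73.791 + 68.563 = 142.35 kPa.
σ'_f = 142.35 > σ'_p = 89 kPa, so the stress path crosses the preconsolidation pressure — recompression up to σ'_p, then virgin compression beyond:
S_c = H/(1+e₀)·[C_r·log₁₀(σ'_p/σ'_0) + C_c·log₁₀(σ'_f/σ'_p)]
    = 4.6/2.14 × [0.082×log₁₀(89/73.791) + 0.28×log₁₀(142.35/89)]
    = 2.1495 × [0.0066737 + 0.057111] = 0.1371 m

S_c ≈ 137 mm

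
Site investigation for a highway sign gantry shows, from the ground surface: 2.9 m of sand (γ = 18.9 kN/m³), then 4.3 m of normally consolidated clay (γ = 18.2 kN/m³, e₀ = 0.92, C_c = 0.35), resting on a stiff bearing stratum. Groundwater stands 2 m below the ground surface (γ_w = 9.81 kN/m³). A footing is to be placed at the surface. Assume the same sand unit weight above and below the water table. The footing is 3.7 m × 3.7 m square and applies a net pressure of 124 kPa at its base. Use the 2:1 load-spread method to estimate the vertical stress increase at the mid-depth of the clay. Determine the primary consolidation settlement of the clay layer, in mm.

Mid-depth of clay below the ground surface: z = 2.9 + 4.3/2 = 5.05 m.
Total vertical stress at mid-clay: σ_v = 18.9×2.9 + 18.2×2.15 = 93.94 kPa.
Pore pressure: u = 9.81×(5.05 − 2) = 29.921 kPa.
Initial effective stress: σ'_0 = σ_v − u = 93.94 − 29.921 = 64.019 kPa.
Stress increase at mid-clay by the 2:1 spreading method:
Δσ = qBL/((B+z)(L+z)) = 124×3.7×3.7/((3.7+5.05)(3.7+5.05)) = 22.172 kPa
Final effective stress: σ'_f = σ'_0 + Δσ = 64.019 + 22.172 = 86.191 kPa.
Normally consolidated clay, so the full stress increment lies on the virgin compression line:
S_c = C_c·H/(1+e₀)·log₁₀(σ'_f/σ'_0) = 0.35×4.3/(1+0.92)×log₁₀(86.191/64.019)
    = 0.78385 × 0.12915 = 0.1012 m

S_c ≈ 101 mm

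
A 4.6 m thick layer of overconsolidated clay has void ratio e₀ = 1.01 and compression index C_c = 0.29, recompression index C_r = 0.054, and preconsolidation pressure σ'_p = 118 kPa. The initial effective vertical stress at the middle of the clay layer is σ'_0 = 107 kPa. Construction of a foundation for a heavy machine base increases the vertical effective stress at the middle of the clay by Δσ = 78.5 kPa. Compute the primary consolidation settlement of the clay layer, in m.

Final effective stress: σ'_f = 107 + 78.5 = 185.5 kPa.
σ'_f = 185.5 > σ'_p = 118 kPa, so the stress path crosses the preconsolidation pressure — recompression up to σ'_p, then virgin compression beyond:
S_c = H/(1+e₀)·[C_r·log₁₀(σ'_p/σ'_0) + C_c·log₁₀(σ'_f/σ'_p)]
    = 4.6/2.01 × [0.054×log₁₀(118/107) + 0.29×log₁₀(185.5/118)]
    = 2.2886 × [0.0022949 + 0.056974] = 0.1356 m

S_c ≈ 0.136 m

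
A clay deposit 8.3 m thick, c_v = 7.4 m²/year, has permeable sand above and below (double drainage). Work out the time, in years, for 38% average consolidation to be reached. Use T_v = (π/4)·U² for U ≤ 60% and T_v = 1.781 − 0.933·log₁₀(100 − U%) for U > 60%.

Drainage path length: H_d = H/2 = 4.15 m (double drainage).
U ≤ 60%: T_v = (π/4)·U² = (π/4)×0.38² = 0.11341.
t = T_v·H_d²/c_v = 0.11341×4.15²/7.4 = 0.2639 years.

t ≈ 0.264 years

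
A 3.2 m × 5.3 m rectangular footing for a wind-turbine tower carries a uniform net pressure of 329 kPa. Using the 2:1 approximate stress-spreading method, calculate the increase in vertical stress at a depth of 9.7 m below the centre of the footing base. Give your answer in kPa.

Δσ_z ≈ 28.8 kPa

By the 2:1 method the load spreads at 1 horizontal : 2 vertical, so at depth z the loaded area has grown by z in each plan dimension:
Δσ = qBL/((B+z)(L+z)) = 329×3.2×5.3/((3.2+9.7)(5.3+9.7)) = 28.836 kPa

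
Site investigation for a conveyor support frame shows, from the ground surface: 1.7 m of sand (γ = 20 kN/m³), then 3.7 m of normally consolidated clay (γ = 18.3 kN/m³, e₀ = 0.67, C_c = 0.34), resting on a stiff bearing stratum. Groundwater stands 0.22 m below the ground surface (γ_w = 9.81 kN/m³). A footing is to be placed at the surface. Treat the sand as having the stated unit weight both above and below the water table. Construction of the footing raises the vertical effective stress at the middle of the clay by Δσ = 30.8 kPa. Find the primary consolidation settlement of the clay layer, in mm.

S_c ≈ 206 mm

Mid-depth of clay below the ground surface: z = 1.7 + 3.7/2 = 3.55 m.
Total vertical stress at mid-clay: σ_v = 20×1.7 + 18.3×1.85 = 67.855 kPa.
Pore pressure: u = 9.81×(3.55 − 0.22) = 32.667 kPa.
Initial effective stress: σ'_0 = σ_v − u = 67.855 − 32.667 = 35.188 kPa.
Final effective stress: σ'_f = σ'_0 + Δσ = 35.188 + 30.8 = 65.988 kPa.
Normally consolidated clay, so the full stress increment lies on the virgin compression line:
S_c = C_c·H/(1+e₀)·log₁₀(σ'_f/σ'_0) = 0.34×3.7/(1+0.67)×log₁₀(65.988/35.188)
    = 0.75329 × 0.27307 = 0.2057 m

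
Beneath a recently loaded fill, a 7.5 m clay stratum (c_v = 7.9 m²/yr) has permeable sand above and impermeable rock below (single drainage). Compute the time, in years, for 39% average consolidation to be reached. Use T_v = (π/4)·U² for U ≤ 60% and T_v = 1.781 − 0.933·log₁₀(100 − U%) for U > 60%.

t ≈ 0.851 years

Drainage path length: H_d = H = 7.5 m (single drainage).
U ≤ 60%: T_v = (π/4)·U² = (π/4)×0.39² = 0.11946.
t = T_v·H_d²/c_v = 0.11946×7.5²/7.9 = 0.8506 years.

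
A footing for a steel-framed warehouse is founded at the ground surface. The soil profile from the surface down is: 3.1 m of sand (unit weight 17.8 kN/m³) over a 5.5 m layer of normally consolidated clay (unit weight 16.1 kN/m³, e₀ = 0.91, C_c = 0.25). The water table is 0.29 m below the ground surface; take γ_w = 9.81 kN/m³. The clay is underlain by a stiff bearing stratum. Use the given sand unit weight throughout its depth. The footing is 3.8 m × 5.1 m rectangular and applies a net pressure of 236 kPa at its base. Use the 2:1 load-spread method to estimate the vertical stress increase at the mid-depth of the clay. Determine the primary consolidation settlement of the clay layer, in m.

S_c ≈ 0.211 m

Mid-depth of clay below the ground surface: z = 3.1 + 5.5/2 = 5.85 m.
Total vertical stress at mid-clay: σ_v = 17.8×3.1 + 16.1×2.75 = 99.455 kPa.
Pore pressure: u = 9.81×(5.85 − 0.29) = 54.544 kPa.
Initial effective stress: σ'_0 = σ_v − u = 99.455 − 54.544 = 44.911 kPa.
Stress increase at mid-clay by the 2:1 spreading method:
Δσ = qBL/((B+z)(L+z)) = 236×3.8×5.1/((3.8+5.85)(5.1+5.85)) = 43.284 kPa
Final effective stress: σ'_f = σ'_0 + Δσ = 44.911 + 43.284 = 88.195 kPa.
Normally consolidated clay, so the full stress increment lies on the virgin compression line:
S_c = C_c·H/(1+e₀)·log₁₀(σ'_f/σ'_0) = 0.25×5.5/(1+0.91)×log₁₀(88.195/44.911)
    = 0.7199 × 0.29309 = 0.211 m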